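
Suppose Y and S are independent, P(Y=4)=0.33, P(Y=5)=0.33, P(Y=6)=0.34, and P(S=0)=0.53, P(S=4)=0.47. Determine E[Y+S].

6.89

E[Y+S] = Σ_y Σ_s (y+s) · P(Y=y)P(S=s)
 = 4·0.1749 + 8·0.1551 + 5·0.1749 + 9·0.1551 + 6·0.1802 + 10·0.1598
 = 0.6996 + 1.2408 + 0.8745 + 1.3959 + 1.0812 + 1.598
 = 6.89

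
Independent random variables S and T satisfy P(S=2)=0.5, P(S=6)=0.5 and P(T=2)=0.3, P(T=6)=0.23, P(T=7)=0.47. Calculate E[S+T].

E[S+T] = Σ_s Σ_t (s+t) · P(S=s)P(T=t)
 = 4·0.15 + 8·0.115 + 9·0.235 + 8·0.15 + 12·0.115 + 13·0.235
 = 0.6 + 0.92 + 2.115 + 1.2 + 1.38 + 3.055
 = 9.27

9.27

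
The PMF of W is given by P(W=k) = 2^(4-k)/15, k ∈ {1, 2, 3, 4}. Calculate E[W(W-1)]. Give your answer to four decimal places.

E[W(W-1)] = Σ w(w-1)·P(W=w)
 = 0·8/15 + 2·4/15 + 6·2/15 + 12·1/15
 = 0 + 8/15 + 4/5 + 4/5
 = 32/15

2.1333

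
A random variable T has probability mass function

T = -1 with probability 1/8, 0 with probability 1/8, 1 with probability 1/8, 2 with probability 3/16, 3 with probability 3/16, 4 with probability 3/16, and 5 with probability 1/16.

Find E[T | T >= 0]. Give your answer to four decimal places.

P(T >= 0) = 1/8 + 1/8 + 3/16 + 3/16 + 3/16 + 1/16 = 7/8.
E[T | T >= 0] = [0·1/8 + 1·1/8 + 2·3/16 + 3·3/16 + 4·3/16 + 5·1/16] / (7/8)
 = 17/8 / (7/8)
 = 17/7

2.4286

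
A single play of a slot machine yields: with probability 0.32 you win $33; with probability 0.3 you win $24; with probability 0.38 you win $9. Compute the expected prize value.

E[payout] = 33·0.32 + 24·0.3 + 9·0.38
 = 10.56 + 7.2 + 3.42
 = 21.18

21.18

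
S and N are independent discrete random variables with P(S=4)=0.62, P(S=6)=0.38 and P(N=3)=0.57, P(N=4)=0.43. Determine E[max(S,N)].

4.76

E[max(S,N)] = Σ_s Σ_n max(s,n) · P(S=s)P(N=n)
 = 4·0.3534 + 4·0.2666 + 6·0.2166 + 6·0.1634
 = 1.4136 + 1.0664 + 1.2996 + 0.9804
 = 4.76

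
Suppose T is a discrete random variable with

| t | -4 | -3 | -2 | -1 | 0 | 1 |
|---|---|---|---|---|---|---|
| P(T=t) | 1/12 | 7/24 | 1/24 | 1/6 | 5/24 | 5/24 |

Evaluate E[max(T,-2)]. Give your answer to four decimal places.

-0.7917

E[max(T,-2)] = Σ max(t,-2)·P(T=t)
 = (-2)·1/12 + (-2)·7/24 + (-2)·1/24 + (-1)·1/6 + 0·5/24 + 1·5/24
 = (-1/6) + (-7/12) + (-1/12) + (-1/6) + 0 + 5/24
 = -19/24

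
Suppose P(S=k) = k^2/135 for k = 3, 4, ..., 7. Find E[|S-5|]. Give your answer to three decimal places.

1.244

E[|S-5|] = Σ |s-5|·P(S=s)
 = 2·1/15 + 1·16/135 + 0·5/27 + 1·4/15 + 2·49/135
 = 2/15 + 16/135 + 0 + 4/15 + 98/135
 = 56/45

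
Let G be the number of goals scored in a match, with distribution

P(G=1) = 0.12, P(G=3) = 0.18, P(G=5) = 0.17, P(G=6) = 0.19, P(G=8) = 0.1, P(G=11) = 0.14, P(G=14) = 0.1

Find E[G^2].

55.77

E[G^2] = Σ g^2·P(G=g)
 = 1·0.12 + 9·0.18 + 25·0.17 + 36·0.19 + 64·0.1 + 121·0.14 + 196·0.1
 = 0.12 + 1.62 + 4.25 + 6.84 + 6.4 + 16.94 + 19.6
 = 55.77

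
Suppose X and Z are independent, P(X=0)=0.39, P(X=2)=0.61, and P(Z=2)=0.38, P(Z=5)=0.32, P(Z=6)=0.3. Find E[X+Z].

E[X+Z] = Σ_x Σ_z (x+z) · P(X=x)P(Z=z)
 = 2·0.1482 + 5·0.1248 + 6·0.117 + 4·0.2318 + 7·0.1952 + 8·0.183
 = 0.2964 + 0.624 + 0.702 + 0.9272 + 1.3664 + 1.464
 = 5.38

5.38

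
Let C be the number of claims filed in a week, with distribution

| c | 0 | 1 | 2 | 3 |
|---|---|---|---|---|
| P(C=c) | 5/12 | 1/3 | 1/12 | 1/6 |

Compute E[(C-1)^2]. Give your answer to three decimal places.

1.167

E[(C-1)^2] = Σ (c-1)^2·P(C=c)
 = 1·5/12 + 0·1/3 + 1·1/12 + 4·1/6
 = 5/12 + 0 + 1/12 + 2/3
 = 7/6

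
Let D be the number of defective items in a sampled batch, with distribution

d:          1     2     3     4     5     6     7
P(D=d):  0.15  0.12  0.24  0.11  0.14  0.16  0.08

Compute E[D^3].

94.13

E[D^3] = Σ d^3·P(D=d)
 = 1·0.15 + 8·0.12 + 27·0.24 + 64·0.11 + 125·0.14 + 216·0.16 + 343·0.08
 = 0.15 + 0.96 + 6.48 + 7.04 + 17.5 + 34.56 + 27.44
 = 94.13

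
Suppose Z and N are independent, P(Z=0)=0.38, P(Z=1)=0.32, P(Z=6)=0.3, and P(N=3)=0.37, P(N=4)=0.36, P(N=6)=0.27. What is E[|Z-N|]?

E[|Z-N|] = Σ_z Σ_n |z-n| · P(Z=z)P(N=n)
 = 3·0.1406 + 4·0.1368 + 6·0.1026 + 2·0.1184 + 3·0.1152 + 5·0.0864 + 3·0.111 + 2·0.108 + 0·0.081
 = 0.4218 + 0.5472 + 0.6156 + 0.2368 + 0.3456 + 0.432 + 0.333 + 0.216 + 0
 = 3.148

3.148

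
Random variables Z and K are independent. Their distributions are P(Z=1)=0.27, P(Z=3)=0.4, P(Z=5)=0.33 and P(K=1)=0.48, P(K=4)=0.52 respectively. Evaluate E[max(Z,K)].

3.7492

E[max(Z,K)] = Σ_z Σ_k max(z,k) · P(Z=z)P(K=k)
 = 1·0.1296 + 4·0.1404 + 3·0.192 + 4·0.208 + 5·0.1584 + 5·0.1716
 = 0.1296 + 0.5616 + 0.576 + 0.832 + 0.792 + 0.858
 = 3.7492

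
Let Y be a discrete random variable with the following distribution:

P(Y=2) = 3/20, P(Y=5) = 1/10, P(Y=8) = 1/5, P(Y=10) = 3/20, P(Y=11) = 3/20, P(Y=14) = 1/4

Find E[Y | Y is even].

9.2

P(Y is even) = 3/20 + 1/5 + 3/20 + 1/4 = 3/4.
E[Y | Y is even] = [2·3/20 + 8·1/5 + 10·3/20 + 14·1/4] / (3/4)
 = 69/10 / (3/4)
 = 46/5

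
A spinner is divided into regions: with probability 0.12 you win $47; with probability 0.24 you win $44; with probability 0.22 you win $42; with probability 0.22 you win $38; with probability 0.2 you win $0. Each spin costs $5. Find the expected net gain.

E[payout] = 47·0.12 + 44·0.24 + 42·0.22 + 38·0.22 + 0·0.2
 = 5.64 + 10.56 + 9.24 + 8.36 + 0
 = 33.8
Net = 33.8 - 5 = 28.8

28.8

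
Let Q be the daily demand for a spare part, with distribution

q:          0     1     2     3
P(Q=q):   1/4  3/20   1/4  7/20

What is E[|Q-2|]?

E[|Q-2|] = Σ |q-2|·P(Q=q)
 = 2·1/4 + 1·3/20 + 0·1/4 + 1·7/20
 = 1/2 + 3/20 + 0 + 7/20
 = 1

1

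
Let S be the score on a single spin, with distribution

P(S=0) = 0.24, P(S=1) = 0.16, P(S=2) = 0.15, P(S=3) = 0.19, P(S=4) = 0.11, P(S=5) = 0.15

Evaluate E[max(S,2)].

E[max(S,2)] = Σ max(s,2)·P(S=s)
 = 2·0.24 + 2·0.16 + 2·0.15 + 3·0.19 + 4·0.11 + 5·0.15
 = 0.48 + 0.32 + 0.3 + 0.57 + 0.44 + 0.75
 = 2.86

2.86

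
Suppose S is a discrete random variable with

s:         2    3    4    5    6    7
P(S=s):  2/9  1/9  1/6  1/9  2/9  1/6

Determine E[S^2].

23.5

E[S^2] = Σ s^2·P(S=s)
 = 4·2/9 + 9·1/9 + 16·1/6 + 25·1/9 + 36·2/9 + 49·1/6
 = 8/9 + 1 + 8/3 + 25/9 + 8 + 49/6
 = 47/2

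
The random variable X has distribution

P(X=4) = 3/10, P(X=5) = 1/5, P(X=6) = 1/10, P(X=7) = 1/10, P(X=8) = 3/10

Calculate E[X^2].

37.5

E[X^2] = Σ x^2·P(X=x)
 = 16·3/10 + 25·1/5 + 36·1/10 + 49·1/10 + 64·3/10
 = 24/5 + 5 + 18/5 + 49/10 + 96/5
 = 75/2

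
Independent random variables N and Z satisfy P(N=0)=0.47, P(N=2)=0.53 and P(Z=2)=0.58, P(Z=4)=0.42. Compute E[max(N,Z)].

2.84

E[max(N,Z)] = Σ_n Σ_z max(n,z) · P(N=n)P(Z=z)
 = 2·0.2726 + 4·0.1974 + 2·0.3074 + 4·0.2226
 = 0.5452 + 0.7896 + 0.6148 + 0.8904
 = 2.84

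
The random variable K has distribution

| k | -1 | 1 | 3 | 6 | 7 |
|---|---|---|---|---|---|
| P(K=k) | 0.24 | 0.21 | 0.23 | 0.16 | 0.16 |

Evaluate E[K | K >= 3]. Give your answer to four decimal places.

P(K >= 3) = 0.23 + 0.16 + 0.16 = 0.55.
E[K | K >= 3] = [3·0.23 + 6·0.16 + 7·0.16] / 0.55
 = 2.77 / 0.55
 = 277/55

5.0364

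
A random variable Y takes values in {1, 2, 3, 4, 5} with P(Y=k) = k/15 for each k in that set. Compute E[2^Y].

E[2^Y] = Σ 2^y·P(Y=y)
 = 2·1/15 + 4·2/15 + 8·1/5 + 16·4/15 + 32·1/3
 = 2/15 + 8/15 + 8/5 + 64/15 + 32/3
 = 86/5

17.2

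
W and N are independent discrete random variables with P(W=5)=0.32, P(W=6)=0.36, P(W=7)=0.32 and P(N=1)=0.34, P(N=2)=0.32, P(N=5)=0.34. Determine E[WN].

E[WN] = Σ_w Σ_n wn · P(W=w)P(N=n)
 = 5·0.1088 + 10·0.1024 + 25·0.1088 + 6·0.1224 + 12·0.1152 + 30·0.1224 + 7·0.1088 + 14·0.1024 + 35·0.1088
 = 0.544 + 1.024 + 2.72 + 0.7344 + 1.3824 + 3.672 + 0.7616 + 1.4336 + 3.808
 = 16.08

16.08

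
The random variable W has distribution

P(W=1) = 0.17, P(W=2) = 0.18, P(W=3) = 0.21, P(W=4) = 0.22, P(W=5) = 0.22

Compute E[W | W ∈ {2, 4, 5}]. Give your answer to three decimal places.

P(W ∈ {2, 4, 5}) = 0.18 + 0.22 + 0.22 = 0.62.
E[W | W ∈ {2, 4, 5}] = [2·0.18 + 4·0.22 + 5·0.22] / 0.62
 = 2.34 / 0.62
 = 117/31

3.774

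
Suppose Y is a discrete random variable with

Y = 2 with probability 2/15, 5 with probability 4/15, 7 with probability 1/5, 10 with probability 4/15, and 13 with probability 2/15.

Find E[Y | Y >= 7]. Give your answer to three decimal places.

9.667

P(Y >= 7) = 1/5 + 4/15 + 2/15 = 3/5.
E[Y | Y >= 7] = [7·1/5 + 10·4/15 + 13·2/15] / (3/5)
 = 29/5 / (3/5)
 = 29/3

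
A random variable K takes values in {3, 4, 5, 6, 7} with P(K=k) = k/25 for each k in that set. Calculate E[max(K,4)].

5.52

E[max(K,4)] = Σ max(k,4)·P(K=k)
 = 4·3/25 + 4·4/25 + 5·1/5 + 6·6/25 + 7·7/25
 = 12/25 + 16/25 + 1 + 36/25 + 49/25
 = 138/25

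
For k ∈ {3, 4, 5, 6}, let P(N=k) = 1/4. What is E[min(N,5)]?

4.25

E[min(N,5)] = Σ min(n,5)·P(N=n)
 = 3·1/4 + 4·1/4 + 5·1/4 + 5·1/4
 = 3/4 + 1 + 5/4 + 5/4
 = 17/4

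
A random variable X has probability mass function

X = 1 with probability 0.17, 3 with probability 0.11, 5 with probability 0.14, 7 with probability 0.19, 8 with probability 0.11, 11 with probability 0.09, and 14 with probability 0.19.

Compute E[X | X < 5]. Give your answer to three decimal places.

P(X < 5) = 0.17 + 0.11 = 0.28.
E[X | X < 5] = [1·0.17 + 3·0.11] / 0.28
 = 0.5 / 0.28
 = 25/14

1.786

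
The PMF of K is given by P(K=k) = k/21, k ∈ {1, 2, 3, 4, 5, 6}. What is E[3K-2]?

E[3K-2] = Σ (3k-2)·P(K=k)
 = 1·1/21 + 4·2/21 + 7·1/7 + 10·4/21 + 13·5/21 + 16·2/7
 = 1/21 + 8/21 + 1 + 40/21 + 65/21 + 32/7
 = 11

11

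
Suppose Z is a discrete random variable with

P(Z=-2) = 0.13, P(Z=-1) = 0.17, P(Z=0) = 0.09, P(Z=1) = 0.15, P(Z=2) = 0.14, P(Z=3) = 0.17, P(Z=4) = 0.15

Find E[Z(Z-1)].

4.22

E[Z(Z-1)] = Σ z(z-1)·P(Z=z)
 = 6·0.13 + 2·0.17 + 0·0.09 + 0·0.15 + 2·0.14 + 6·0.17 + 12·0.15
 = 0.78 + 0.34 + 0 + 0 + 0.28 + 1.02 + 1.8
 = 4.22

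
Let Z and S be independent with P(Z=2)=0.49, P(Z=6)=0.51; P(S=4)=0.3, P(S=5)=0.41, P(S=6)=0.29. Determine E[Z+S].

9.03

E[Z+S] = Σ_z Σ_s (z+s) · P(Z=z)P(S=s)
 = 6·0.147 + 7·0.2009 + 8·0.1421 + 10·0.153 + 11·0.2091 + 12·0.1479
 = 0.882 + 1.4063 + 1.1368 + 1.53 + 2.3001 + 1.7748
 = 9.03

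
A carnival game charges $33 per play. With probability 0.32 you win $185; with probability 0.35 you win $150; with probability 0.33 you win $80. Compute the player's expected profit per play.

E[payout] = 185·0.32 + 150·0.35 + 80·0.33
 = 59.2 + 52.5 + 26.4
 = 138.1
Net = 138.1 - 33 = 105.1

105.1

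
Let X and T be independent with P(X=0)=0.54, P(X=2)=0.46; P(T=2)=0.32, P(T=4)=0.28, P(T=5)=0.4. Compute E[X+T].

4.68

E[X+T] = Σ_x Σ_t (x+t) · P(X=x)P(T=t)
 = 2·0.1728 + 4·0.1512 + 5·0.216 + 4·0.1472 + 6·0.1288 + 7·0.184
 = 0.3456 + 0.6048 + 1.08 + 0.5888 + 0.7728 + 1.288
 = 4.68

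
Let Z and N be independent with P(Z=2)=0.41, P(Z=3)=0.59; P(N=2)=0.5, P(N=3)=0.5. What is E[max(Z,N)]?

2.795

E[max(Z,N)] = Σ_z Σ_n max(z,n) · P(Z=z)P(N=n)
 = 2·0.205 + 3·0.205 + 3·0.295 + 3·0.295
 = 0.41 + 0.615 + 0.885 + 0.885
 = 2.795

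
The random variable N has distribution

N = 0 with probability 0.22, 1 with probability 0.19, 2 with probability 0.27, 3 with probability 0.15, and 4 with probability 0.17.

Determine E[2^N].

5.6

E[2^N] = Σ 2^n·P(N=n)
 = 1·0.22 + 2·0.19 + 4·0.27 + 8·0.15 + 16·0.17
 = 0.22 + 0.38 + 1.08 + 1.2 + 2.72
 = 5.6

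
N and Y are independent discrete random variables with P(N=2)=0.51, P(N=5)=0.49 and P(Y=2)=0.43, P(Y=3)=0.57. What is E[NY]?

E[NY] = Σ_n Σ_y ny · P(N=n)P(Y=y)
 = 4·0.2193 + 6·0.2907 + 10·0.2107 + 15·0.2793
 = 0.8772 + 1.7442 + 2.107 + 4.1895
 = 8.9179

8.9179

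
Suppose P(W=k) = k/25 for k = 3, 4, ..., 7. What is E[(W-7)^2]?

4.4

E[(W-7)^2] = Σ (w-7)^2·P(W=w)
 = 16·3/25 + 9·4/25 + 4·1/5 + 1·6/25 + 0·7/25
 = 48/25 + 36/25 + 4/5 + 6/25 + 0
 = 22/5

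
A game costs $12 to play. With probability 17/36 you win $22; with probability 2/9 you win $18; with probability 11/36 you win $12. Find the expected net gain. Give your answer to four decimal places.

6.0556

E[payout] = 22·17/36 + 18·2/9 + 12·11/36
 = 187/18 + 4 + 11/3
 = 325/18
Net = 325/18 - 12 = 109/18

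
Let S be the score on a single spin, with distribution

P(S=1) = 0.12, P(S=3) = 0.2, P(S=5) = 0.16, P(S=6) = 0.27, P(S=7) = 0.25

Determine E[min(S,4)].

E[min(S,4)] = Σ min(s,4)·P(S=s)
 = 1·0.12 + 3·0.2 + 4·0.16 + 4·0.27 + 4·0.25
 = 0.12 + 0.6 + 0.64 + 1.08 + 1
 = 3.44

3.44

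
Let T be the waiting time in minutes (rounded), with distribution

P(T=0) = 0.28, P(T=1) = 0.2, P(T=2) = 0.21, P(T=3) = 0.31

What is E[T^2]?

E[T^2] = Σ t^2·P(T=t)
 = 0·0.28 + 1·0.2 + 4·0.21 + 9·0.31
 = 0 + 0.2 + 0.84 + 2.79
 = 3.83

3.83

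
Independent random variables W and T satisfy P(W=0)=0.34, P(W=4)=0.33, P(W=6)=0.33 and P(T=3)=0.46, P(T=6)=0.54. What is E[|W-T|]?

E[|W-T|] = Σ_w Σ_t |w-t| · P(W=w)P(T=t)
 = 3·0.1564 + 6·0.1836 + 1·0.1518 + 2·0.1782 + 3·0.1518 + 0·0.1782
 = 0.4692 + 1.1016 + 0.1518 + 0.3564 + 0.4554 + 0
 = 2.5344

2.5344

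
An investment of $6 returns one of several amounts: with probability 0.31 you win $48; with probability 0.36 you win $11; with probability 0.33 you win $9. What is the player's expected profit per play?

E[payout] = 48·0.31 + 11·0.36 + 9·0.33
 = 14.88 + 3.96 + 2.97
 = 21.81
Net = 21.81 - 6 = 15.81

15.81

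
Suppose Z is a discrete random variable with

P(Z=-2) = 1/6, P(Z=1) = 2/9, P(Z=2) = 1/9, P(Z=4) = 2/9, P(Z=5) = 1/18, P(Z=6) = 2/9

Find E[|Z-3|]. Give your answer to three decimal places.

E[|Z-3|] = Σ |z-3|·P(Z=z)
 = 5·1/6 + 2·2/9 + 1·1/9 + 1·2/9 + 2·1/18 + 3·2/9
 = 5/6 + 4/9 + 1/9 + 2/9 + 1/9 + 2/3
 = 43/18

2.389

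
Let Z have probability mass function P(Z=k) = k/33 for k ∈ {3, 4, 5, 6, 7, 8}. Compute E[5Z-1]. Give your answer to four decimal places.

29.1515

E[5Z-1] = Σ (5z-1)·P(Z=z)
 = 14·1/11 + 19·4/33 + 24·5/33 + 29·2/11 + 34·7/33 + 39·8/33
 = 14/11 + 76/33 + 40/11 + 58/11 + 238/33 + 104/11
 = 962/33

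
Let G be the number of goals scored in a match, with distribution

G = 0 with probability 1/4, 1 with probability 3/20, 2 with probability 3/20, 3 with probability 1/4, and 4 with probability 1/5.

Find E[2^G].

E[2^G] = Σ 2^g·P(G=g)
 = 1·1/4 + 2·3/20 + 4·3/20 + 8·1/4 + 16·1/5
 = 1/4 + 3/10 + 3/5 + 2 + 16/5
 = 127/20

6.35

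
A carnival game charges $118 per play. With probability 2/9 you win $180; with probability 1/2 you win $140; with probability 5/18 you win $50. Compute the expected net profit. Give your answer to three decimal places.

5.889

E[payout] = 180·2/9 + 140·1/2 + 50·5/18
 = 40 + 70 + 125/9
 = 1115/9
Net = 1115/9 - 118 = 53/9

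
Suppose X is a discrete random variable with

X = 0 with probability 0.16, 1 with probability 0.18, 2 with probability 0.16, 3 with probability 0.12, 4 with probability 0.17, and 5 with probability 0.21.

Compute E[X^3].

41.83

E[X^3] = Σ x^3·P(X=x)
 = 0·0.16 + 1·0.18 + 8·0.16 + 27·0.12 + 64·0.17 + 125·0.21
 = 0 + 0.18 + 1.28 + 3.24 + 10.88 + 26.25
 = 41.83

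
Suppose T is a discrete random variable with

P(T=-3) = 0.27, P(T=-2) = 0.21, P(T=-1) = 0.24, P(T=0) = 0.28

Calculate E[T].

-1.47

E[T] = Σ t·P(T=t)
 = (-3)·0.27 + (-2)·0.21 + (-1)·0.24 + 0·0.28
 = (-0.81) + (-0.42) + (-0.24) + 0
 = -1.47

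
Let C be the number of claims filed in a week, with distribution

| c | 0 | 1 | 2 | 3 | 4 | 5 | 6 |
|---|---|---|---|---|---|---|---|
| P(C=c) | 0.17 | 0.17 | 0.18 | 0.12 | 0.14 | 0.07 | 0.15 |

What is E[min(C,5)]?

2.55

E[min(C,5)] = Σ min(c,5)·P(C=c)
 = 0·0.17 + 1·0.17 + 2·0.18 + 3·0.12 + 4·0.14 + 5·0.07 + 5·0.15
 = 0 + 0.17 + 0.36 + 0.36 + 0.56 + 0.35 + 0.75
 = 2.55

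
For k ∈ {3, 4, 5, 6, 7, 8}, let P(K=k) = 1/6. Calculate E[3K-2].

E[3K-2] = Σ (3k-2)·P(K=k)
 = 7·1/6 + 10·1/6 + 13·1/6 + 16·1/6 + 19·1/6 + 22·1/6
 = 7/6 + 5/3 + 13/6 + 8/3 + 19/6 + 11/3
 = 29/2

14.5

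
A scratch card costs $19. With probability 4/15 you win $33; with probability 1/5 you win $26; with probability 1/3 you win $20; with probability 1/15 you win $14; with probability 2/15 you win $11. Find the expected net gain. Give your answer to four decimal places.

E[payout] = 33·4/15 + 26·1/5 + 20·1/3 + 14·1/15 + 11·2/15
 = 44/5 + 26/5 + 20/3 + 14/15 + 22/15
 = 346/15
Net = 346/15 - 19 = 61/15

4.0667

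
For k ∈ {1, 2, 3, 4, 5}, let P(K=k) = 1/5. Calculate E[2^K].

E[2^K] = Σ 2^k·P(K=k)
 = 2·1/5 + 4·1/5 + 8·1/5 + 16·1/5 + 32·1/5
 = 2/5 + 4/5 + 8/5 + 16/5 + 32/5
 = 62/5

12.4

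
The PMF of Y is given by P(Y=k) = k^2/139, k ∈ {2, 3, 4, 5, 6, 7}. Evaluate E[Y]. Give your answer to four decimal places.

E[Y] = Σ y·P(Y=y)
 = 2·4/139 + 3·9/139 + 4·16/139 + 5·25/139 + 6·36/139 + 7·49/139
 = 8/139 + 27/139 + 64/139 + 125/139 + 216/139 + 343/139
 = 783/139

5.6331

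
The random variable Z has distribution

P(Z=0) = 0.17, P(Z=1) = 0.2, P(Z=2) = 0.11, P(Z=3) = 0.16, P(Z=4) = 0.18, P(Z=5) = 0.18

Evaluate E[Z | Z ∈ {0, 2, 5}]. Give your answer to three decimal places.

P(Z ∈ {0, 2, 5}) = 0.17 + 0.11 + 0.18 = 0.46.
E[Z | Z ∈ {0, 2, 5}] = [0·0.17 + 2·0.11 + 5·0.18] / 0.46
 = 1.12 / 0.46
 = 56/23

2.435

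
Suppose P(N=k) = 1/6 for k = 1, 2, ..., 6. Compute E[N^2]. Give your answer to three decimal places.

15.167

E[N^2] = Σ n^2·P(N=n)
 = 1·1/6 + 4·1/6 + 9·1/6 + 16·1/6 + 25·1/6 + 36·1/6
 = 1/6 + 2/3 + 3/2 + 8/3 + 25/6 + 6
 = 91/6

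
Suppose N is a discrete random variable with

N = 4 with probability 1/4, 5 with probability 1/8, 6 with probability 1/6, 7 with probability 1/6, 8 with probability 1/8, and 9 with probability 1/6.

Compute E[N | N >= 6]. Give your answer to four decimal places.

P(N >= 6) = 1/6 + 1/6 + 1/8 + 1/6 = 5/8.
E[N | N >= 6] = [6·1/6 + 7·1/6 + 8·1/8 + 9·1/6] / (5/8)
 = 14/3 / (5/8)
 = 112/15

7.4667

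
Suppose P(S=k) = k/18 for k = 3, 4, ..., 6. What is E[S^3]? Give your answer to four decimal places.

E[S^3] = Σ s^3·P(S=s)
 = 27·1/6 + 64·2/9 + 125·5/18 + 216·1/3
 = 9/2 + 128/9 + 625/18 + 72
 = 1129/9

125.4444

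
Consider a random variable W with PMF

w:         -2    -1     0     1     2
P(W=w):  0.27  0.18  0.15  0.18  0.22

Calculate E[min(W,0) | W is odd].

-0.5

P(W is odd) = 0.18 + 0.18 = 0.36.
E[min(W,0) | W is odd] = [(-1)·0.18 + 0·0.18] / 0.36
 = -0.18 / 0.36
 = -1/2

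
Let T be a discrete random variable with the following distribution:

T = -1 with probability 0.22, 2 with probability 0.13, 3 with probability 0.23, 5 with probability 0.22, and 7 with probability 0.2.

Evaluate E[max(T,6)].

6.2

E[max(T,6)] = Σ max(t,6)·P(T=t)
 = 6·0.22 + 6·0.13 + 6·0.23 + 6·0.22 + 7·0.2
 = 1.32 + 0.78 + 1.38 + 1.32 + 1.4
 = 6.2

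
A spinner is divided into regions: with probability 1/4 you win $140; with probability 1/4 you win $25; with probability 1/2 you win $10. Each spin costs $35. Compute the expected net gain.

E[payout] = 140·1/4 + 25·1/4 + 10·1/2
 = 35 + 25/4 + 5
 = 185/4
Net = 185/4 - 35 = 45/4

11.25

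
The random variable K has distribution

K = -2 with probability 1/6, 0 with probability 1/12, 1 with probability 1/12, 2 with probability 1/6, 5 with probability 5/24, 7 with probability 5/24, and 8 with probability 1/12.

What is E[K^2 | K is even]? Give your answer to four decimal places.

13.3333

P(K is even) = 1/6 + 1/12 + 1/6 + 1/12 = 1/2.
E[K^2 | K is even] = [4·1/6 + 0·1/12 + 4·1/6 + 64·1/12] / (1/2)
 = 20/3 / (1/2)
 = 40/3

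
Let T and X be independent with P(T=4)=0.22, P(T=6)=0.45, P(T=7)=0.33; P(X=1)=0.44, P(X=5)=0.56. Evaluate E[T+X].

E[T+X] = Σ_t Σ_x (t+x) · P(T=t)P(X=x)
 = 5·0.0968 + 9·0.1232 + 7·0.198 + 11·0.252 + 8·0.1452 + 12·0.1848
 = 0.484 + 1.1088 + 1.386 + 2.772 + 1.1616 + 2.2176
 = 9.13

9.13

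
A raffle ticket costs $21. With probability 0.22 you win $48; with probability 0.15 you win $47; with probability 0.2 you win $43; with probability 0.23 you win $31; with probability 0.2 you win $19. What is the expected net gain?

E[payout] = 48·0.22 + 47·0.15 + 43·0.2 + 31·0.23 + 19·0.2
 = 10.56 + 7.05 + 8.6 + 7.13 + 3.8
 = 37.14
Net = 37.14 - 21 = 16.14

16.14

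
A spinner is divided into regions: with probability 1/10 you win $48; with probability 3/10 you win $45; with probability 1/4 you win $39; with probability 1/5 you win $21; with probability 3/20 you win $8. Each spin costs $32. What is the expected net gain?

1.45

E[payout] = 48·1/10 + 45·3/10 + 39·1/4 + 21·1/5 + 8·3/20
 = 24/5 + 27/2 + 39/4 + 21/5 + 6/5
 = 669/20
Net = 669/20 - 32 = 29/20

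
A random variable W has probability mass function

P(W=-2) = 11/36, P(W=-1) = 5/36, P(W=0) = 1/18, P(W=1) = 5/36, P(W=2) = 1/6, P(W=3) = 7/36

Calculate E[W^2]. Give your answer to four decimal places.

E[W^2] = Σ w^2·P(W=w)
 = 4·11/36 + 1·5/36 + 0·1/18 + 1·5/36 + 4·1/6 + 9·7/36
 = 11/9 + 5/36 + 0 + 5/36 + 2/3 + 7/4
 = 47/12

3.9167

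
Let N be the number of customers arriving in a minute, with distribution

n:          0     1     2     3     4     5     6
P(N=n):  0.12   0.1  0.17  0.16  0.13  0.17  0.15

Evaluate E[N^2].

13.95

E[N^2] = Σ n^2·P(N=n)
 = 0·0.12 + 1·0.1 + 4·0.17 + 9·0.16 + 16·0.13 + 25·0.17 + 36·0.15
 = 0 + 0.1 + 0.68 + 1.44 + 2.08 + 4.25 + 5.4
 = 13.95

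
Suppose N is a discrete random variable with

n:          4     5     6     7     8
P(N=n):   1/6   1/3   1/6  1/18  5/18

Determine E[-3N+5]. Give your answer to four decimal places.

-12.8333

E[-3N+5] = Σ (-3n+5)·P(N=n)
 = (-7)·1/6 + (-10)·1/3 + (-13)·1/6 + (-16)·1/18 + (-19)·5/18
 = (-7/6) + (-10/3) + (-13/6) + (-8/9) + (-95/18)
 = -77/6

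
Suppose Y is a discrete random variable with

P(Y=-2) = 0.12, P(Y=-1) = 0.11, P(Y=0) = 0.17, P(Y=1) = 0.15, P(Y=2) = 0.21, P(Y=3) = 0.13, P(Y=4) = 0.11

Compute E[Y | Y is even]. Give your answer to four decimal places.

1.0164

P(Y is even) = 0.12 + 0.17 + 0.21 + 0.11 = 0.61.
E[Y | Y is even] = [(-2)·0.12 + 0·0.17 + 2·0.21 + 4·0.11] / 0.61
 = 0.62 / 0.61
 = 62/61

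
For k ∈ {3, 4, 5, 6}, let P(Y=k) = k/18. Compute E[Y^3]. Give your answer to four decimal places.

125.4444

E[Y^3] = Σ y^3·P(Y=y)
 = 27·1/6 + 64·2/9 + 125·5/18 + 216·1/3
 = 9/2 + 128/9 + 625/18 + 72
 = 1129/9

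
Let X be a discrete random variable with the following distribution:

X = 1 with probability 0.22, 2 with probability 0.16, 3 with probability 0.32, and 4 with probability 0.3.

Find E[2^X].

E[2^X] = Σ 2^x·P(X=x)
 = 2·0.22 + 4·0.16 + 8·0.32 + 16·0.3
 = 0.44 + 0.64 + 2.56 + 4.8
 = 8.44

8.44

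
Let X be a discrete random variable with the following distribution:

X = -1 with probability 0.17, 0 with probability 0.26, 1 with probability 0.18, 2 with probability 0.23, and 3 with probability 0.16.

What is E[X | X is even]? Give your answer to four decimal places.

P(X is even) = 0.26 + 0.23 = 0.49.
E[X | X is even] = [0·0.26 + 2·0.23] / 0.49
 = 0.46 / 0.49
 = 46/49

0.9388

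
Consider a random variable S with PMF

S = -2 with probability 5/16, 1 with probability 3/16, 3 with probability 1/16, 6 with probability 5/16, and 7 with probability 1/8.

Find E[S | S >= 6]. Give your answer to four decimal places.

6.2857

P(S >= 6) = 5/16 + 1/8 = 7/16.
E[S | S >= 6] = [6·5/16 + 7·1/8] / (7/16)
 = 11/4 / (7/16)
 = 44/7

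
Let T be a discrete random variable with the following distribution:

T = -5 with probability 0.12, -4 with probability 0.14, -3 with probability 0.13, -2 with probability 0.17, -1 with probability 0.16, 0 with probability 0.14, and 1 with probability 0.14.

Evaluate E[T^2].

E[T^2] = Σ t^2·P(T=t)
 = 25·0.12 + 16·0.14 + 9·0.13 + 4·0.17 + 1·0.16 + 0·0.14 + 1·0.14
 = 3 + 2.24 + 1.17 + 0.68 + 0.16 + 0 + 0.14
 = 7.39

7.39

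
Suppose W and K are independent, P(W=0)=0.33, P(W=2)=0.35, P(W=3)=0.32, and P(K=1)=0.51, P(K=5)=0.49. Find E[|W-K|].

E[|W-K|] = Σ_w Σ_k |w-k| · P(W=w)P(K=k)
 = 1·0.1683 + 5·0.1617 + 1·0.1785 + 3·0.1715 + 2·0.1632 + 2·0.1568
 = 0.1683 + 0.8085 + 0.1785 + 0.5145 + 0.3264 + 0.3136
 = 2.3098

2.3098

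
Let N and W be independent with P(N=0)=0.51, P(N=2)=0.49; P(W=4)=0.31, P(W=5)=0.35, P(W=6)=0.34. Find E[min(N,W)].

0.98

E[min(N,W)] = Σ_n Σ_w min(n,w) · P(N=n)P(W=w)
 = 0·0.1581 + 0·0.1785 + 0·0.1734 + 2·0.1519 + 2·0.1715 + 2·0.1666
 = 0 + 0 + 0 + 0.3038 + 0.343 + 0.3332
 = 0.98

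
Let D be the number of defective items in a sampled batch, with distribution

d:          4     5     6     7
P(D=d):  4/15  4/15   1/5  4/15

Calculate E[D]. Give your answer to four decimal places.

5.4667

E[D] = Σ d·P(D=d)
 = 4·4/15 + 5·4/15 + 6·1/5 + 7·4/15
 = 16/15 + 4/3 + 6/5 + 28/15
 = 82/15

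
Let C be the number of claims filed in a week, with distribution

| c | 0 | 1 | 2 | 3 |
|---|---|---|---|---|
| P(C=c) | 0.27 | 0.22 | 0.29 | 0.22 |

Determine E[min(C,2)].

E[min(C,2)] = Σ min(c,2)·P(C=c)
 = 0·0.27 + 1·0.22 + 2·0.29 + 2·0.22
 = 0 + 0.22 + 0.58 + 0.44
 = 1.24

1.24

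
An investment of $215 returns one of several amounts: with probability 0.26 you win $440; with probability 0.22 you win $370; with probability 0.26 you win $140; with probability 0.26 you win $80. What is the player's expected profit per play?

E[payout] = 440·0.26 + 370·0.22 + 140·0.26 + 80·0.26
 = 114.4 + 81.4 + 36.4 + 20.8
 = 253
Net = 253 - 215 = 38

38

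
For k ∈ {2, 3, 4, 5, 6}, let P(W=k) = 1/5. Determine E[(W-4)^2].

E[(W-4)^2] = Σ (w-4)^2·P(W=w)
 = 4·1/5 + 1·1/5 + 0·1/5 + 1·1/5 + 4·1/5
 = 4/5 + 1/5 + 0 + 1/5 + 4/5
 = 2

2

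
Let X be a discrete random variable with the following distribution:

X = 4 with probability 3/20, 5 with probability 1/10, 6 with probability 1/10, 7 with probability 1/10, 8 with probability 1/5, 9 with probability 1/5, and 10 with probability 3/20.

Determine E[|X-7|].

E[|X-7|] = Σ |x-7|·P(X=x)
 = 3·3/20 + 2·1/10 + 1·1/10 + 0·1/10 + 1·1/5 + 2·1/5 + 3·3/20
 = 9/20 + 1/5 + 1/10 + 0 + 1/5 + 2/5 + 9/20
 = 9/5

1.8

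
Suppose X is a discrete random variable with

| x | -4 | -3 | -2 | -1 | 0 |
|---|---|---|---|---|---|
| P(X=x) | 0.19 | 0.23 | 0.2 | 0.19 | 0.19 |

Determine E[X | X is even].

P(X is even) = 0.19 + 0.2 + 0.19 = 0.58.
E[X | X is even] = [(-4)·0.19 + (-2)·0.2 + 0·0.19] / 0.58
 = -1.16 / 0.58
 = -2

-2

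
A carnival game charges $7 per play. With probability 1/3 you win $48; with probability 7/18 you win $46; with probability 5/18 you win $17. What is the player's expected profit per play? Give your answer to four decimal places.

31.6111

E[payout] = 48·1/3 + 46·7/18 + 17·5/18
 = 16 + 161/9 + 85/18
 = 695/18
Net = 695/18 - 7 = 569/18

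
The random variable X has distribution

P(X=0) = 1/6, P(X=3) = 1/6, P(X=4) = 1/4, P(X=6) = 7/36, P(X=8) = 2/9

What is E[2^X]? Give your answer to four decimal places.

74.8333

E[2^X] = Σ 2^x·P(X=x)
 = 1·1/6 + 8·1/6 + 16·1/4 + 64·7/36 + 256·2/9
 = 1/6 + 4/3 + 4 + 112/9 + 512/9
 = 449/6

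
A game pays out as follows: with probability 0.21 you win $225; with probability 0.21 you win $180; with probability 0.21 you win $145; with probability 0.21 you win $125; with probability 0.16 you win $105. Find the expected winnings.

E[payout] = 225·0.21 + 180·0.21 + 145·0.21 + 125·0.21 + 105·0.16
 = 47.25 + 37.8 + 30.45 + 26.25 + 16.8
 = 158.55

158.55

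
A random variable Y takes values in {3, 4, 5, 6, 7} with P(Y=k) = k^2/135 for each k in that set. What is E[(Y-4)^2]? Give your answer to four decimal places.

E[(Y-4)^2] = Σ (y-4)^2·P(Y=y)
 = 1·1/15 + 0·16/135 + 1·5/27 + 4·4/15 + 9·49/135
 = 1/15 + 0 + 5/27 + 16/15 + 49/15
 = 619/135

4.5852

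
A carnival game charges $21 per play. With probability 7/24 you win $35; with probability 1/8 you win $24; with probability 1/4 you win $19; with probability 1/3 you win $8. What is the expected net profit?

E[payout] = 35·7/24 + 24·1/8 + 19·1/4 + 8·1/3
 = 245/24 + 3 + 19/4 + 8/3
 = 165/8
Net = 165/8 - 21 = -3/8

-0.375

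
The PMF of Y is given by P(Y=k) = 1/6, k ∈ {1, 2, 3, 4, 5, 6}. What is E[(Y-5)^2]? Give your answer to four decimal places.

5.1667

E[(Y-5)^2] = Σ (y-5)^2·P(Y=y)
 = 16·1/6 + 9·1/6 + 4·1/6 + 1·1/6 + 0·1/6 + 1·1/6
 = 8/3 + 3/2 + 2/3 + 1/6 + 0 + 1/6
 = 31/6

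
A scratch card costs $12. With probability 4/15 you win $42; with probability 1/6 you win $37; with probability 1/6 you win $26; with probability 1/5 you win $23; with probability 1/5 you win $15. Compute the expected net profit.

17.3

E[payout] = 42·4/15 + 37·1/6 + 26·1/6 + 23·1/5 + 15·1/5
 = 56/5 + 37/6 + 13/3 + 23/5 + 3
 = 293/10
Net = 293/10 - 12 = 173/10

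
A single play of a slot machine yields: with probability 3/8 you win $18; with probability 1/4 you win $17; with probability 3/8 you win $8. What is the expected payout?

14

E[payout] = 18·3/8 + 17·1/4 + 8·3/8
 = 27/4 + 17/4 + 3
 = 14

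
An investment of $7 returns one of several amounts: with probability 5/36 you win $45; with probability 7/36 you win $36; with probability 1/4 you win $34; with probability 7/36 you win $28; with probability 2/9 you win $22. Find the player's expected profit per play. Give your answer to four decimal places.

25.0833

E[payout] = 45·5/36 + 36·7/36 + 34·1/4 + 28·7/36 + 22·2/9
 = 25/4 + 7 + 17/2 + 49/9 + 44/9
 = 385/12
Net = 385/12 - 7 = 301/12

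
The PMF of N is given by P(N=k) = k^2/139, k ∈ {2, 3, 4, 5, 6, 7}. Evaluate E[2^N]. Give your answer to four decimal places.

E[2^N] = Σ 2^n·P(N=n)
 = 4·4/139 + 8·9/139 + 16·16/139 + 32·25/139 + 64·36/139 + 128·49/139
 = 16/139 + 72/139 + 256/139 + 800/139 + 2304/139 + 6272/139
 = 9720/139

69.9281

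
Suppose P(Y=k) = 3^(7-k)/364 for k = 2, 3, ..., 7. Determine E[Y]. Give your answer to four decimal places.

2.4918

E[Y] = Σ y·P(Y=y)
 = 2·243/364 + 3·81/364 + 4·27/364 + 5·9/364 + 6·3/364 + 7·1/364
 = 243/182 + 243/364 + 27/91 + 45/364 + 9/182 + 1/52
 = 907/364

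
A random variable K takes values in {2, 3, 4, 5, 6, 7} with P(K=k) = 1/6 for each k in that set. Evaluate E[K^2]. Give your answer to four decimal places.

23.1667

E[K^2] = Σ k^2·P(K=k)
 = 4·1/6 + 9·1/6 + 16·1/6 + 25·1/6 + 36·1/6 + 49·1/6
 = 2/3 + 3/2 + 8/3 + 25/6 + 6 + 49/6
 = 139/6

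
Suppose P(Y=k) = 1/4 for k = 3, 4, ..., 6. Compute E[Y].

4.5

E[Y] = Σ y·P(Y=y)
 = 3·1/4 + 4·1/4 + 5·1/4 + 6·1/4
 = 3/4 + 1 + 5/4 + 3/2
 = 9/2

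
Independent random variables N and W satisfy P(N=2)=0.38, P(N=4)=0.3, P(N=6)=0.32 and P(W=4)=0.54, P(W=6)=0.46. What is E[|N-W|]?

E[|N-W|] = Σ_n Σ_w |n-w| · P(N=n)P(W=w)
 = 2·0.2052 + 4·0.1748 + 0·0.162 + 2·0.138 + 2·0.1728 + 0·0.1472
 = 0.4104 + 0.6992 + 0 + 0.276 + 0.3456 + 0
 = 1.7312

1.7312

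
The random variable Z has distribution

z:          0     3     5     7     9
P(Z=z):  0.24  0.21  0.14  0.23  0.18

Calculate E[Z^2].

E[Z^2] = Σ z^2·P(Z=z)
 = 0·0.24 + 9·0.21 + 25·0.14 + 49·0.23 + 81·0.18
 = 0 + 1.89 + 3.5 + 11.27 + 14.58
 = 31.24

31.24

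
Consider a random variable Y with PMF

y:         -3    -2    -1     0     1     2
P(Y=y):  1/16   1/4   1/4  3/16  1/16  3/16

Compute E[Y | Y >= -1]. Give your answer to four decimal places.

P(Y >= -1) = 1/4 + 3/16 + 1/16 + 3/16 = 11/16.
E[Y | Y >= -1] = [(-1)·1/4 + 0·3/16 + 1·1/16 + 2·3/16] / (11/16)
 = 3/16 / (11/16)
 = 3/11

0.2727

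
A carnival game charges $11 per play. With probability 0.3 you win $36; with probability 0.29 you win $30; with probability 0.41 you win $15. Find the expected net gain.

E[payout] = 36·0.3 + 30·0.29 + 15·0.41
 = 10.8 + 8.7 + 6.15
 = 25.65
Net = 25.65 - 11 = 14.65

14.65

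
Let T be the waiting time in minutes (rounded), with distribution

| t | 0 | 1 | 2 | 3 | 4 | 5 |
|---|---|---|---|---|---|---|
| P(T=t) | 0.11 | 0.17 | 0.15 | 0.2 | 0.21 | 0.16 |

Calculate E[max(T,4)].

E[max(T,4)] = Σ max(t,4)·P(T=t)
 = 4·0.11 + 4·0.17 + 4·0.15 + 4·0.2 + 4·0.21 + 5·0.16
 = 0.44 + 0.68 + 0.6 + 0.8 + 0.84 + 0.8
 = 4.16

4.16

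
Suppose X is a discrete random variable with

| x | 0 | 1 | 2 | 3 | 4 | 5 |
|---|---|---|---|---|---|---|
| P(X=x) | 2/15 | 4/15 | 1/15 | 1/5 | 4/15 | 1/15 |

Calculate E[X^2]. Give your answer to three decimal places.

E[X^2] = Σ x^2·P(X=x)
 = 0·2/15 + 1·4/15 + 4·1/15 + 9·1/5 + 16·4/15 + 25·1/15
 = 0 + 4/15 + 4/15 + 9/5 + 64/15 + 5/3
 = 124/15

8.267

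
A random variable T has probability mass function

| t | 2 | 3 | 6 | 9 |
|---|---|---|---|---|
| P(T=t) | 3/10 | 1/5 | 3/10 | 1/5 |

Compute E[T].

4.8

E[T] = Σ t·P(T=t)
 = 2·3/10 + 3·1/5 + 6·3/10 + 9·1/5
 = 3/5 + 3/5 + 9/5 + 9/5
 = 24/5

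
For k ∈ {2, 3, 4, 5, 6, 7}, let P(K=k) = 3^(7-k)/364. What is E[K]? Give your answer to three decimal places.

2.492

E[K] = Σ k·P(K=k)
 = 2·243/364 + 3·81/364 + 4·27/364 + 5·9/364 + 6·3/364 + 7·1/364
 = 243/182 + 243/364 + 27/91 + 45/364 + 9/182 + 1/52
 = 907/364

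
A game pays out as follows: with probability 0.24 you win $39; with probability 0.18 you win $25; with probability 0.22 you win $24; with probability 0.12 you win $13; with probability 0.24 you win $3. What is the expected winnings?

21.42

E[payout] = 39·0.24 + 25·0.18 + 24·0.22 + 13·0.12 + 3·0.24
 = 9.36 + 4.5 + 5.28 + 1.56 + 0.72
 = 21.42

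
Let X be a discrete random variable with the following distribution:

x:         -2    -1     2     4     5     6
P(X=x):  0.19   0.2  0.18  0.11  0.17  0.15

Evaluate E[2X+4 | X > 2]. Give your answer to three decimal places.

14.186

P(X > 2) = 0.11 + 0.17 + 0.15 = 0.43.
E[2X+4 | X > 2] = [12·0.11 + 14·0.17 + 16·0.15] / 0.43
 = 6.1 / 0.43
 = 610/43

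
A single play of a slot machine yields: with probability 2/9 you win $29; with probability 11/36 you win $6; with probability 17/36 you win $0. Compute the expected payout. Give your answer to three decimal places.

8.278

E[payout] = 29·2/9 + 6·11/36 + 0·17/36
 = 58/9 + 11/6 + 0
 = 149/18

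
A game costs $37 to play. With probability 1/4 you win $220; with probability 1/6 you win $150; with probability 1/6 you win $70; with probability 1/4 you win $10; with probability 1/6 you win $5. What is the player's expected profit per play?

58

E[payout] = 220·1/4 + 150·1/6 + 70·1/6 + 10·1/4 + 5·1/6
 = 55 + 25 + 35/3 + 5/2 + 5/6
 = 95
Net = 95 - 37 = 58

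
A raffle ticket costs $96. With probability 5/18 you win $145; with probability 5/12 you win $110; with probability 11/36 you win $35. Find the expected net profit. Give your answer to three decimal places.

E[payout] = 145·5/18 + 110·5/12 + 35·11/36
 = 725/18 + 275/6 + 385/36
 = 3485/36
Net = 3485/36 - 96 = 29/36

0.806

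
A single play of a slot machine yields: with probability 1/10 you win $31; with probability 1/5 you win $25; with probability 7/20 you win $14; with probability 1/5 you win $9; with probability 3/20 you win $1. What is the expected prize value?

14.95

E[payout] = 31·1/10 + 25·1/5 + 14·7/20 + 9·1/5 + 1·3/20
 = 31/10 + 5 + 49/10 + 9/5 + 3/20
 = 299/20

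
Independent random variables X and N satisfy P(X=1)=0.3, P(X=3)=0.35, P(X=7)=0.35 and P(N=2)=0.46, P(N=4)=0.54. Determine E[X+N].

6.88

E[X+N] = Σ_x Σ_n (x+n) · P(X=x)P(N=n)
 = 3·0.138 + 5·0.162 + 5·0.161 + 7·0.189 + 9·0.161 + 11·0.189
 = 0.414 + 0.81 + 0.805 + 1.323 + 1.449 + 2.079
 = 6.88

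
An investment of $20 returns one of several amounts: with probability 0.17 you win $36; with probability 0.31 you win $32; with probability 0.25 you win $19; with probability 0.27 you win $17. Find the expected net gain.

E[payout] = 36·0.17 + 32·0.31 + 19·0.25 + 17·0.27
 = 6.12 + 9.92 + 4.75 + 4.59
 = 25.38
Net = 25.38 - 20 = 5.38

5.38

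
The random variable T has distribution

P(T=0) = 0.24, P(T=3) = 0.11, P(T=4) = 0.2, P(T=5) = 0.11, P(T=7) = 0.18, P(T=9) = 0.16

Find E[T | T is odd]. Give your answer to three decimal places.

6.393

P(T is odd) = 0.11 + 0.11 + 0.18 + 0.16 = 0.56.
E[T | T is odd] = [3·0.11 + 5·0.11 + 7·0.18 + 9·0.16] / 0.56
 = 3.58 / 0.56
 = 179/28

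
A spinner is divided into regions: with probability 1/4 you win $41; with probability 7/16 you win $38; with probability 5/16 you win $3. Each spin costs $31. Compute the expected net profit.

-3.1875

E[payout] = 41·1/4 + 38·7/16 + 3·5/16
 = 41/4 + 133/8 + 15/16
 = 445/16
Net = 445/16 - 31 = -51/16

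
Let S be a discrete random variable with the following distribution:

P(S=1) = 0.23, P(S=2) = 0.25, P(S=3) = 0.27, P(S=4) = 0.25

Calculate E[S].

2.54

E[S] = Σ s·P(S=s)
 = 1·0.23 + 2·0.25 + 3·0.27 + 4·0.25
 = 0.23 + 0.5 + 0.81 + 1
 = 2.54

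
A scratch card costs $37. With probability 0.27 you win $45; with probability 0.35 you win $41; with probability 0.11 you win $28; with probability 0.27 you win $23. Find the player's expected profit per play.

-1.21

E[payout] = 45·0.27 + 41·0.35 + 28·0.11 + 23·0.27
 = 12.15 + 14.35 + 3.08 + 6.21
 = 35.79
Net = 35.79 - 37 = -1.21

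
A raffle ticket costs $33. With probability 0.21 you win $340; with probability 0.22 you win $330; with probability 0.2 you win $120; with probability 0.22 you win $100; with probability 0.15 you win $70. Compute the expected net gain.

E[payout] = 340·0.21 + 330·0.22 + 120·0.2 + 100·0.22 + 70·0.15
 = 71.4 + 72.6 + 24 + 22 + 10.5
 = 200.5
Net = 200.5 - 33 = 167.5

167.5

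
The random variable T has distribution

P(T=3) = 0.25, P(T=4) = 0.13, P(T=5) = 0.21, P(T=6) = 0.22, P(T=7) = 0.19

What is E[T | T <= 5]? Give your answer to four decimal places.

P(T <= 5) = 0.25 + 0.13 + 0.21 = 0.59.
E[T | T <= 5] = [3·0.25 + 4·0.13 + 5·0.21] / 0.59
 = 2.32 / 0.59
 = 232/59

3.9322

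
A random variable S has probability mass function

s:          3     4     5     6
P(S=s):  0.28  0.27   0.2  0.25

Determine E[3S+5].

E[3S+5] = Σ (3s+5)·P(S=s)
 = 14·0.28 + 17·0.27 + 20·0.2 + 23·0.25
 = 3.92 + 4.59 + 4 + 5.75
 = 18.26

18.26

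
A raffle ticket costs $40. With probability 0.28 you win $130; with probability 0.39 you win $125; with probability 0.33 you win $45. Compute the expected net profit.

E[payout] = 130·0.28 + 125·0.39 + 45·0.33
 = 36.4 + 48.75 + 14.85
 = 100
Net = 100 - 40 = 60

60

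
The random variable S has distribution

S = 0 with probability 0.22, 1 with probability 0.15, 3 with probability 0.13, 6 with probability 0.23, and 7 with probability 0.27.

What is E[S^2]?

E[S^2] = Σ s^2·P(S=s)
 = 0·0.22 + 1·0.15 + 9·0.13 + 36·0.23 + 49·0.27
 = 0 + 0.15 + 1.17 + 8.28 + 13.23
 = 22.83

22.83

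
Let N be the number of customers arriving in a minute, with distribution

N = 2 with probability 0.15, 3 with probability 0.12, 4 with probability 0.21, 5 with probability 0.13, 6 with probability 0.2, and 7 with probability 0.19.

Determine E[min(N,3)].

2.85

E[min(N,3)] = Σ min(n,3)·P(N=n)
 = 2·0.15 + 3·0.12 + 3·0.21 + 3·0.13 + 3·0.2 + 3·0.19
 = 0.3 + 0.36 + 0.63 + 0.39 + 0.6 + 0.57
 = 2.85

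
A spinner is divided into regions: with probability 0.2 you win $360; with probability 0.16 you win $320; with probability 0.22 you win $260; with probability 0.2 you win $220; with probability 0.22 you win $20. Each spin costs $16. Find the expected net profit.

E[payout] = 360·0.2 + 320·0.16 + 260·0.22 + 220·0.2 + 20·0.22
 = 72 + 51.2 + 57.2 + 44 + 4.4
 = 228.8
Net = 228.8 - 16 = 212.8

212.8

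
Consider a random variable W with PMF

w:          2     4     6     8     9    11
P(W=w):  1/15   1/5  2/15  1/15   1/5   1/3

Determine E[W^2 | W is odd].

106

P(W is odd) = 1/5 + 1/3 = 8/15.
E[W^2 | W is odd] = [81·1/5 + 121·1/3] / (8/15)
 = 848/15 / (8/15)
 = 106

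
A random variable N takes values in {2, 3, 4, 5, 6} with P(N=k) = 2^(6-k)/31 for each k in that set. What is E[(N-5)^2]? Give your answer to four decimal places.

E[(N-5)^2] = Σ (n-5)^2·P(N=n)
 = 9·16/31 + 4·8/31 + 1·4/31 + 0·2/31 + 1·1/31
 = 144/31 + 32/31 + 4/31 + 0 + 1/31
 = 181/31

5.8387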